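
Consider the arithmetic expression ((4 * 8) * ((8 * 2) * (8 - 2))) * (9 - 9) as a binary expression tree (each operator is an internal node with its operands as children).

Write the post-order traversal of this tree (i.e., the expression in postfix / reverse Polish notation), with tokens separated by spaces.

Post-order on an expression tree gives postfix notation: for each operator, emit left operand, right operand, then the operator.

4 8 * 8 2 * 8 2 - * * 9 9 - *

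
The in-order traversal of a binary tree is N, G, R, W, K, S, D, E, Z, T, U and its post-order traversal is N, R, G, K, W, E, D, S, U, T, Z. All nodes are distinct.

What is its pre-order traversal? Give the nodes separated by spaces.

Z S W G N R K D E T U

The last element of post-order is the root; it splits in-order into left and right subtrees.
Root Z: left subtree has 8 nodes {N, G, R, W, K, S, D, E}, right has 2 {T, U}.
  Root S: left subtree has 5 nodes {N, G, R, W, K}, right has 2 {D, E}.
    Root W: left subtree has 3 nodes {N, G, R}, right has 1 {K}.
      Root G: left subtree has 1 node {N}, right has 1 {R}.
    Root D: left subtree has 0 nodes { }, right has 1 {E}.
  Root T: left subtree has 0 nodes { }, right has 1 {U}.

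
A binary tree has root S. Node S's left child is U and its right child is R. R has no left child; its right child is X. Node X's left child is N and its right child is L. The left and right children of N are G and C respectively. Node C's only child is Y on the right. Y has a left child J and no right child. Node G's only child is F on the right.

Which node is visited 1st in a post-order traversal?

U

Post-order visits the left subtree, then the right subtree, then the node.
At S: go left to U.
  U is a leaf — visit U.
At S: go right to R.
  At R: no left child.
  At R: go right to X.
    At X: go left to N.
      At N: go left to G.
        At G: no left child.
        At G: go right to F.
          F is a leaf — visit F.
        Visit G.
      At N: go right to C.
        At C: no left child.
        At C: go right to Y.
          At Y: go left to J.
            J is a leaf — visit J.
          At Y: no right child.
          Visit Y.
        Visit C.
      Visit N.
    At X: go right to L.
      L is a leaf — visit L.
    Visit X.
  Visit R.
Visit S.
Full post-order sequence: U, F, G, J, Y, C, N, L, X, R, S.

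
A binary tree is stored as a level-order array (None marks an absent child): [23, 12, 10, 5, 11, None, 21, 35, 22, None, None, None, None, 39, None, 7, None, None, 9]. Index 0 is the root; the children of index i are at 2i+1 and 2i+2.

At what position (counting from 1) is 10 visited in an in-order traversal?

In-order visits the left subtree, then the node, then the right subtree.
At 23: go left to 12.
  At 12: go left to 5.
    At 5: go left to 35.
      At 35: go left to 7.
        7 is a leaf — visit 7.
      Visit 35.
      At 35: no right child.
    Visit 5.
    At 5: go right to 22.
      At 22: no left child.
      Visit 22.
      At 22: go right to 9.
        9 is a leaf — visit 9.
  Visit 12.
  At 12: go right to 11.
    11 is a leaf — visit 11.
Visit 23.
At 23: go right to 10.
  At 10: no left child.
  Visit 10.
  At 10: go right to 21.
    At 21: go left to 39.
      39 is a leaf — visit 39.
    Visit 21.
    At 21: no right child.
Full in-order sequence: 7, 35, 5, 22, 9, 12, 11, 23, 10, 39, 21.

9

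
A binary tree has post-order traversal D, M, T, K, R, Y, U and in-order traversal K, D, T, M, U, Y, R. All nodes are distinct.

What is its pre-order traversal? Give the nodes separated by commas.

The last element of post-order is the root; it splits in-order into left and right subtrees.
Root U: left subtree has 4 nodes {K, D, T, M}, right has 2 {Y, R}.
  Root K: left subtree has 0 nodes { }, right has 3 {D, T, M}.
    Root T: left subtree has 1 node {D}, right has 1 {M}.
  Root Y: left subtree has 0 nodes { }, right has 1 {R}.

U, K, T, D, M, Y, R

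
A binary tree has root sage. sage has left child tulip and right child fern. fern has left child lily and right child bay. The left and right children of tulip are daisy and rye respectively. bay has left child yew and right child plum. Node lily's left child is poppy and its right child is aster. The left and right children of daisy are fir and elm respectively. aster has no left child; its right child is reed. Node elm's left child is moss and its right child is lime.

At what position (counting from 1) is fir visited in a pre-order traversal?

Pre-order visits the node, then its left subtree, then its right subtree.
Visit sage.
At sage: go left to tulip.
  Visit tulip.
  At tulip: go left to daisy.
    Visit daisy.
    At daisy: go left to fir.
      fir is a leaf — visit fir.
    At daisy: go right to elm.
      Visit elm.
      At elm: go left to moss.
        moss is a leaf — visit moss.
      At elm: go right to lime.
        lime is a leaf — visit lime.
  At tulip: go right to rye.
    rye is a leaf — visit rye.
At sage: go right to fern.
  Visit fern.
  At fern: go left to lily.
    Visit lily.
    At lily: go left to poppy.
      poppy is a leaf — visit poppy.
    At lily: go right to aster.
      Visit aster.
      At aster: no left child.
      At aster: go right to reed.
        reed is a leaf — visit reed.
  At fern: go right to bay.
    Visit bay.
    At bay: go left to yew.
      yew is a leaf — visit yew.
    At bay: go right to plum.
      plum is a leaf — visit plum.
Full pre-order sequence: sage, tulip, daisy, fir, elm, moss, lime, rye, fern, lily, poppy, aster, reed, bay, yew, plum.

4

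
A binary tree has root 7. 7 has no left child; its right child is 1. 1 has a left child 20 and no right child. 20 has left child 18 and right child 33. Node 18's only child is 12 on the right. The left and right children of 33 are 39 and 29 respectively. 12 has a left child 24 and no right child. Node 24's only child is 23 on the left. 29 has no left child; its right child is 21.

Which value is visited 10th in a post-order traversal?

Post-order visits the left subtree, then the right subtree, then the node.
At 7: no left child.
At 7: go right to 1.
  At 1: go left to 20.
    At 20: go left to 18.
      At 18: no left child.
      At 18: go right to 12.
        At 12: go left to 24.
          At 24: go left to 23.
            23 is a leaf — visit 23.
          At 24: no right child.
          Visit 24.
        At 12: no right child.
        Visit 12.
      Visit 18.
    At 20: go right to 33.
      At 33: go left to 39.
        39 is a leaf — visit 39.
      At 33: go right to 29.
        At 29: no left child.
        At 29: go right to 21.
          21 is a leaf — visit 21.
        Visit 29.
      Visit 33.
    Visit 20.
  At 1: no right child.
  Visit 1.
Visit 7.
Full post-order sequence: 23, 24, 12, 18, 39, 21, 29, 33, 20, 1, 7.

1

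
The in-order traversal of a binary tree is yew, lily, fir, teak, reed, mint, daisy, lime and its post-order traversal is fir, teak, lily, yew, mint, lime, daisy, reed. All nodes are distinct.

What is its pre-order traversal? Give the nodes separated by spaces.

The last element of post-order is the root; it splits in-order into left and right subtrees.
Root reed: left subtree has 4 nodes {yew, lily, fir, teak}, right has 3 {mint, daisy, lime}.
  Root yew: left subtree has 0 nodes { }, right has 3 {lily, fir, teak}.
    Root lily: left subtree has 0 nodes { }, right has 2 {fir, teak}.
      Root teak: left subtree has 1 node {fir}, right has 0 { }.
  Root daisy: left subtree has 1 node {mint}, right has 1 {lime}.

reed yew lily teak fir daisy mint lime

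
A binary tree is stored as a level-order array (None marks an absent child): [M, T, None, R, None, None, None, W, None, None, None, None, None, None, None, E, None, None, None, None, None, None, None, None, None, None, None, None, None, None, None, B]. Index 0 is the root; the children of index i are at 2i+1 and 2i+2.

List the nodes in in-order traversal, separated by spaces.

B E W R T M

In-order visits the left subtree, then the node, then the right subtree.
At M: go left to T.
  At T: go left to R.
    At R: go left to W.
      At W: go left to E.
        At E: go left to B.
          B is a leaf — visit B.
        Visit E.
        At E: no right child.
      Visit W.
      At W: no right child.
    Visit R.
    At R: no right child.
  Visit T.
  At T: no right child.
Visit M.
At M: no right child.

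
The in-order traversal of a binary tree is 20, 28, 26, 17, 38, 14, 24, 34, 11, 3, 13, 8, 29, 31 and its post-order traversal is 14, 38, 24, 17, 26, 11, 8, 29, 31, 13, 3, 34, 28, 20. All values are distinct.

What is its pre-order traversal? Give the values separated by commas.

20, 28, 34, 26, 17, 24, 38, 14, 3, 11, 13, 31, 29, 8

The last element of post-order is the root; it splits in-order into left and right subtrees.
Root 20: left subtree has 0 nodes { }, right has 13 {28, 26, 17, 38, 14, 24, 34, 11, 3, 13, 8, 29, 31}.
  Root 28: left subtree has 0 nodes { }, right has 12 {26, 17, 38, 14, 24, 34, 11, 3, 13, 8, 29, 31}.
    Root 34: left subtree has 5 nodes {26, 17, 38, 14, 24}, right has 6 {11, 3, 13, 8, 29, 31}.
      Root 26: left subtree has 0 nodes { }, right has 4 {17, 38, 14, 24}.
        Root 17: left subtree has 0 nodes { }, right has 3 {38, 14, 24}.
          Root 24: left subtree has 2 nodes {38, 14}, right has 0 { }.
            Root 38: left subtree has 0 nodes { }, right has 1 {14}.
      Root 3: left subtree has 1 node {11}, right has 4 {13, 8, 29, 31}.
        Root 13: left subtree has 0 nodes { }, right has 3 {8, 29, 31}.
          Root 31: left subtree has 2 nodes {8, 29}, right has 0 { }.
            Root 29: left subtree has 1 node {8}, right has 0 { }.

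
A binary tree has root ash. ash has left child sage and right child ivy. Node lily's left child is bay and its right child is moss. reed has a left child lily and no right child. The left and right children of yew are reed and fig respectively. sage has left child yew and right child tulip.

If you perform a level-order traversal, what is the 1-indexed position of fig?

7

Level-order visits nodes level by level from the root, left to right within each level.
Level 0: ash
Level 1: sage, ivy
Level 2: yew, tulip
Level 3: reed, fig
Level 4: lily
Level 5: bay, moss
Full level-order sequence: ash, sage, ivy, yew, tulip, reed, fig, lily, bay, moss.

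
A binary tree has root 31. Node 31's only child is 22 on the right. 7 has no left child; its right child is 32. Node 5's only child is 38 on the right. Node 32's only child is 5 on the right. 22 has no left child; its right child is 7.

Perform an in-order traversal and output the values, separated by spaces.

In-order visits the left subtree, then the node, then the right subtree.
At 31: no left child.
Visit 31.
At 31: go right to 22.
  At 22: no left child.
  Visit 22.
  At 22: go right to 7.
    At 7: no left child.
    Visit 7.
    At 7: go right to 32.
      At 32: no left child.
      Visit 32.
      At 32: go right to 5.
        At 5: no left child.
        Visit 5.
        At 5: go right to 38.
          38 is a leaf — visit 38.

31 22 7 32 5 38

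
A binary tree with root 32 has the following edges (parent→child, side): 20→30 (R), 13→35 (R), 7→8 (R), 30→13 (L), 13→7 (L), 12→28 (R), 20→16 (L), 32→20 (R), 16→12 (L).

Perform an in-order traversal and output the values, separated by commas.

32, 12, 28, 16, 20, 7, 8, 13, 35, 30

In-order visits the left subtree, then the node, then the right subtree.
At 32: no left child.
Visit 32.
At 32: go right to 20.
  At 20: go left to 16.
    At 16: go left to 12.
      At 12: no left child.
      Visit 12.
      At 12: go right to 28.
        28 is a leaf — visit 28.
    Visit 16.
    At 16: no right child.
  Visit 20.
  At 20: go right to 30.
    At 30: go left to 13.
      At 13: go left to 7.
        At 7: no left child.
        Visit 7.
        At 7: go right to 8.
          8 is a leaf — visit 8.
      Visit 13.
      At 13: go right to 35.
        35 is a leaf — visit 35.
    Visit 30.
    At 30: no right child.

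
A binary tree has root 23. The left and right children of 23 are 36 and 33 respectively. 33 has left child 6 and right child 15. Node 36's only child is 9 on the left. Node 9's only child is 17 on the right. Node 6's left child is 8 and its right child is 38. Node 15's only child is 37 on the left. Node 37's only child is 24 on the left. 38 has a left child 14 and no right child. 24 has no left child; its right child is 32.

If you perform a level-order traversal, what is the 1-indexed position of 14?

11

Level-order visits nodes level by level from the root, left to right within each level.
Level 0: 23
Level 1: 36, 33
Level 2: 9, 6, 15
Level 3: 17, 8, 38, 37
Level 4: 14, 24
Level 5: 32
Full level-order sequence: 23, 36, 33, 9, 6, 15, 17, 8, 38, 37, 14, 24, 32.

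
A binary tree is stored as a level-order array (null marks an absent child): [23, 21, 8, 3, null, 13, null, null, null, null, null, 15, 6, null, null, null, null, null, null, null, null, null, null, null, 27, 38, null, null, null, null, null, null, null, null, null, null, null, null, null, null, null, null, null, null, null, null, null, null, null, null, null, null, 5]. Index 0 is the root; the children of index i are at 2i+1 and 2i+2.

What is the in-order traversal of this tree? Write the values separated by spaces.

In-order visits the left subtree, then the node, then the right subtree.
At 23: go left to 21.
  At 21: go left to 3.
    3 is a leaf — visit 3.
  Visit 21.
  At 21: no right child.
Visit 23.
At 23: go right to 8.
  At 8: go left to 13.
    At 13: go left to 15.
      At 15: no left child.
      Visit 15.
      At 15: go right to 27.
        27 is a leaf — visit 27.
    Visit 13.
    At 13: go right to 6.
      At 6: go left to 38.
        At 38: no left child.
        Visit 38.
        At 38: go right to 5.
          5 is a leaf — visit 5.
      Visit 6.
      At 6: no right child.
  Visit 8.
  At 8: no right child.

3 21 23 15 27 13 38 5 6 8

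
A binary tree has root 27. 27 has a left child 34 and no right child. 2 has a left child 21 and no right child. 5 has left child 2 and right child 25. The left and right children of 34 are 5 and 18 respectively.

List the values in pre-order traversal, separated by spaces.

27 34 5 2 21 25 18

Pre-order visits the node, then its left subtree, then its right subtree.
Visit 27.
At 27: go left to 34.
  Visit 34.
  At 34: go left to 5.
    Visit 5.
    At 5: go left to 2.
      Visit 2.
      At 2: go left to 21.
        21 is a leaf — visit 21.
      At 2: no right child.
    At 5: go right to 25.
      25 is a leaf — visit 25.
  At 34: go right to 18.
    18 is a leaf — visit 18.
At 27: no right child.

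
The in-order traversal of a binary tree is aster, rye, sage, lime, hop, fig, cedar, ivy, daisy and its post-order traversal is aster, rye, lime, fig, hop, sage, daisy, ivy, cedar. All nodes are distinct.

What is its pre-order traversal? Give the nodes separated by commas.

The last element of post-order is the root; it splits in-order into left and right subtrees.
Root cedar: left subtree has 6 nodes {aster, rye, sage, lime, hop, fig}, right has 2 {ivy, daisy}.
  Root sage: left subtree has 2 nodes {aster, rye}, right has 3 {lime, hop, fig}.
    Root rye: left subtree has 1 node {aster}, right has 0 { }.
    Root hop: left subtree has 1 node {lime}, right has 1 {fig}.
  Root ivy: left subtree has 0 nodes { }, right has 1 {daisy}.

cedar, sage, rye, aster, hop, lime, fig, ivy, daisy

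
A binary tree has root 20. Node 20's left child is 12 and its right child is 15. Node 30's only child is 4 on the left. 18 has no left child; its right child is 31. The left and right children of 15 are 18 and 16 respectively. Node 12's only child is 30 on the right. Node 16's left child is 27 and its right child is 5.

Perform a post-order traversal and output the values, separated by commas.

Post-order visits the left subtree, then the right subtree, then the node.
At 20: go left to 12.
  At 12: no left child.
  At 12: go right to 30.
    At 30: go left to 4.
      4 is a leaf — visit 4.
    At 30: no right child.
    Visit 30.
  Visit 12.
At 20: go right to 15.
  At 15: go left to 18.
    At 18: no left child.
    At 18: go right to 31.
      31 is a leaf — visit 31.
    Visit 18.
  At 15: go right to 16.
    At 16: go left to 27.
      27 is a leaf — visit 27.
    At 16: go right to 5.
      5 is a leaf — visit 5.
    Visit 16.
  Visit 15.
Visit 20.

4, 30, 12, 31, 18, 27, 5, 16, 15, 20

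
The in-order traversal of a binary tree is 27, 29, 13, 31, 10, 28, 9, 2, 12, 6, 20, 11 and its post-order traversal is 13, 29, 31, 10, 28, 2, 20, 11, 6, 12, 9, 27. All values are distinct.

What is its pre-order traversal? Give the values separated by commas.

The last element of post-order is the root; it splits in-order into left and right subtrees.
Root 27: left subtree has 0 nodes { }, right has 11 {29, 13, 31, 10, 28, 9, 2, 12, 6, 20, 11}.
  Root 9: left subtree has 5 nodes {29, 13, 31, 10, 28}, right has 5 {2, 12, 6, 20, 11}.
    Root 28: left subtree has 4 nodes {29, 13, 31, 10}, right has 0 { }.
      Root 10: left subtree has 3 nodes {29, 13, 31}, right has 0 { }.
        Root 31: left subtree has 2 nodes {29, 13}, right has 0 { }.
          Root 29: left subtree has 0 nodes { }, right has 1 {13}.
    Root 12: left subtree has 1 node {2}, right has 3 {6, 20, 11}.
      Root 6: left subtree has 0 nodes { }, right has 2 {20, 11}.
        Root 11: left subtree has 1 node {20}, right has 0 { }.

27, 9, 28, 10, 31, 29, 13, 12, 2, 6, 11, 20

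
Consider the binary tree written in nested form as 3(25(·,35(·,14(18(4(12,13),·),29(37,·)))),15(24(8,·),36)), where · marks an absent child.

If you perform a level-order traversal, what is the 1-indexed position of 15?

Level-order visits nodes level by level from the root, left to right within each level.
Level 0: 3
Level 1: 25, 15
Level 2: 35, 24, 36
Level 3: 14, 8
Level 4: 18, 29
Level 5: 4, 37
Level 6: 12, 13
Full level-order sequence: 3, 25, 15, 35, 24, 36, 14, 8, 18, 29, 4, 37, 12, 13.

3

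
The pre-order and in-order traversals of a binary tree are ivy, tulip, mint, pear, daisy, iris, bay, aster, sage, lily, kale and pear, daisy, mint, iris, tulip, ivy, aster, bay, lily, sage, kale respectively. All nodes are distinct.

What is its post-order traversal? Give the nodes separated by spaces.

The first element of pre-order is the root; it splits in-order into left and right subtrees.
Root ivy: left subtree has 5 nodes {pear, daisy, mint, iris, tulip}, right has 5 {aster, bay, lily, sage, kale}.
  Root tulip: left subtree has 4 nodes {pear, daisy, mint, iris}, right has 0 { }.
    Root mint: left subtree has 2 nodes {pear, daisy}, right has 1 {iris}.
      Root pear: left subtree has 0 nodes { }, right has 1 {daisy}.
  Root bay: left subtree has 1 node {aster}, right has 3 {lily, sage, kale}.
    Root sage: left subtree has 1 node {lily}, right has 1 {kale}.

daisy pear iris mint tulip aster lily kale sage bay ivy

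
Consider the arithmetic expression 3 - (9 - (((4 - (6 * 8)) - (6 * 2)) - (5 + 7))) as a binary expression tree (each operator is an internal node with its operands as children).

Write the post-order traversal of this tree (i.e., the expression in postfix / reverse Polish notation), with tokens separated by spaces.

Post-order on an expression tree gives postfix notation: for each operator, emit left operand, right operand, then the operator.

3 9 4 6 8 * - 6 2 * - 5 7 + - - -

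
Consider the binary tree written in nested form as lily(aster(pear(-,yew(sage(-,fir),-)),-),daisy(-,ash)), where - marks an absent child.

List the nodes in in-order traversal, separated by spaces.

In-order visits the left subtree, then the node, then the right subtree.
At lily: go left to aster.
  At aster: go left to pear.
    At pear: no left child.
    Visit pear.
    At pear: go right to yew.
      At yew: go left to sage.
        At sage: no left child.
        Visit sage.
        At sage: go right to fir.
          fir is a leaf — visit fir.
      Visit yew.
      At yew: no right child.
  Visit aster.
  At aster: no right child.
Visit lily.
At lily: go right to daisy.
  At daisy: no left child.
  Visit daisy.
  At daisy: go right to ash.
    ash is a leaf — visit ash.

pear sage fir yew aster lily daisy ash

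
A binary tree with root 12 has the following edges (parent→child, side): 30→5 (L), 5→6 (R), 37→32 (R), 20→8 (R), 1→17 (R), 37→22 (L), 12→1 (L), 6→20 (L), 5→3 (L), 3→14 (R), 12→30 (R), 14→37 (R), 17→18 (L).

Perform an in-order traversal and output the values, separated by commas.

1, 18, 17, 12, 3, 14, 22, 37, 32, 5, 20, 8, 6, 30

In-order visits the left subtree, then the node, then the right subtree.
At 12: go left to 1.
  At 1: no left child.
  Visit 1.
  At 1: go right to 17.
    At 17: go left to 18.
      18 is a leaf — visit 18.
    Visit 17.
    At 17: no right child.
Visit 12.
At 12: go right to 30.
  At 30: go left to 5.
    At 5: go left to 3.
      At 3: no left child.
      Visit 3.
      At 3: go right to 14.
        At 14: no left child.
        Visit 14.
        At 14: go right to 37.
          At 37: go left to 22.
            22 is a leaf — visit 22.
          Visit 37.
          At 37: go right to 32.
            32 is a leaf — visit 32.
    Visit 5.
    At 5: go right to 6.
      At 6: go left to 20.
        At 20: no left child.
        Visit 20.
        At 20: go right to 8.
          8 is a leaf — visit 8.
      Visit 6.
      At 6: no right child.
  Visit 30.
  At 30: no right child.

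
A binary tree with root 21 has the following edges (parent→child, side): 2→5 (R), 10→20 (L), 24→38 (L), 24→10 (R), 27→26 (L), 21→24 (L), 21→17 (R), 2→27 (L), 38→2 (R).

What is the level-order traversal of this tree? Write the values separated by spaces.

Level-order visits nodes level by level from the root, left to right within each level.
Level 0: 21
Level 1: 24, 17
Level 2: 38, 10
Level 3: 2, 20
Level 4: 27, 5
Level 5: 26

21 24 17 38 10 2 20 27 5 26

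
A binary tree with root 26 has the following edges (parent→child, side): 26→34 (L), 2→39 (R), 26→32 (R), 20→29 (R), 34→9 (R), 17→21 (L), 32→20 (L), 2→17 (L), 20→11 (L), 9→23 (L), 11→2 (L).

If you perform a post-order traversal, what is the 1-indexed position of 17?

Post-order visits the left subtree, then the right subtree, then the node.
At 26: go left to 34.
  At 34: no left child.
  At 34: go right to 9.
    At 9: go left to 23.
      23 is a leaf — visit 23.
    At 9: no right child.
    Visit 9.
  Visit 34.
At 26: go right to 32.
  At 32: go left to 20.
    At 20: go left to 11.
      At 11: go left to 2.
        At 2: go left to 17.
          At 17: go left to 21.
            21 is a leaf — visit 21.
          At 17: no right child.
          Visit 17.
        At 2: go right to 39.
          39 is a leaf — visit 39.
        Visit 2.
      At 11: no right child.
      Visit 11.
    At 20: go right to 29.
      29 is a leaf — visit 29.
    Visit 20.
  At 32: no right child.
  Visit 32.
Visit 26.
Full post-order sequence: 23, 9, 34, 21, 17, 39, 2, 11, 29, 20, 32, 26.

5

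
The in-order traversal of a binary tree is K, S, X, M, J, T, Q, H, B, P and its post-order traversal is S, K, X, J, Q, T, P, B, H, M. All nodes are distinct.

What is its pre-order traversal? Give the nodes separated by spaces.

The last element of post-order is the root; it splits in-order into left and right subtrees.
Root M: left subtree has 3 nodes {K, S, X}, right has 6 {J, T, Q, H, B, P}.
  Root X: left subtree has 2 nodes {K, S}, right has 0 { }.
    Root K: left subtree has 0 nodes { }, right has 1 {S}.
  Root H: left subtree has 3 nodes {J, T, Q}, right has 2 {B, P}.
    Root T: left subtree has 1 node {J}, right has 1 {Q}.
    Root B: left subtree has 0 nodes { }, right has 1 {P}.

M X K S H T J Q B P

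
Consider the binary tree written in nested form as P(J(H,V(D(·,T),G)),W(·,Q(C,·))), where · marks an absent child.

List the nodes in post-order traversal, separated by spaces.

Post-order visits the left subtree, then the right subtree, then the node.
At P: go left to J.
  At J: go left to H.
    H is a leaf — visit H.
  At J: go right to V.
    At V: go left to D.
      At D: no left child.
      At D: go right to T.
        T is a leaf — visit T.
      Visit D.
    At V: go right to G.
      G is a leaf — visit G.
    Visit V.
  Visit J.
At P: go right to W.
  At W: no left child.
  At W: go right to Q.
    At Q: go left to C.
      C is a leaf — visit C.
    At Q: no right child.
    Visit Q.
  Visit W.
Visit P.

H T D G V J C Q W P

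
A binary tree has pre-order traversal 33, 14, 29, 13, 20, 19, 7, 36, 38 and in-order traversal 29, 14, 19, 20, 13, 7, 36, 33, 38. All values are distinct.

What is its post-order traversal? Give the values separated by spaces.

The first element of pre-order is the root; it splits in-order into left and right subtrees.
Root 33: left subtree has 7 nodes {29, 14, 19, 20, 13, 7, 36}, right has 1 {38}.
  Root 14: left subtree has 1 node {29}, right has 5 {19, 20, 13, 7, 36}.
    Root 13: left subtree has 2 nodes {19, 20}, right has 2 {7, 36}.
      Root 20: left subtree has 1 node {19}, right has 0 { }.
      Root 7: left subtree has 0 nodes { }, right has 1 {36}.

29 19 20 36 7 13 14 38 33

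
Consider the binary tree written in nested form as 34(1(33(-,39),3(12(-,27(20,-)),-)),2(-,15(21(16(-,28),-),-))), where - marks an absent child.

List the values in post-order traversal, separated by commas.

39, 33, 20, 27, 12, 3, 1, 28, 16, 21, 15, 2, 34

Post-order visits the left subtree, then the right subtree, then the node.
At 34: go left to 1.
  At 1: go left to 33.
    At 33: no left child.
    At 33: go right to 39.
      39 is a leaf — visit 39.
    Visit 33.
  At 1: go right to 3.
    At 3: go left to 12.
      At 12: no left child.
      At 12: go right to 27.
        At 27: go left to 20.
          20 is a leaf — visit 20.
        At 27: no right child.
        Visit 27.
      Visit 12.
    At 3: no right child.
    Visit 3.
  Visit 1.
At 34: go right to 2.
  At 2: no left child.
  At 2: go right to 15.
    At 15: go left to 21.
      At 21: go left to 16.
        At 16: no left child.
        At 16: go right to 28.
          28 is a leaf — visit 28.
        Visit 16.
      At 21: no right child.
      Visit 21.
    At 15: no right child.
    Visit 15.
  Visit 2.
Visit 34.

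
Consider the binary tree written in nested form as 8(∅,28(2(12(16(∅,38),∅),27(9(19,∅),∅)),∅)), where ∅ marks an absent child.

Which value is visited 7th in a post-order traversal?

2

Post-order visits the left subtree, then the right subtree, then the node.
At 8: no left child.
At 8: go right to 28.
  At 28: go left to 2.
    At 2: go left to 12.
      At 12: go left to 16.
        At 16: no left child.
        At 16: go right to 38.
          38 is a leaf — visit 38.
        Visit 16.
      At 12: no right child.
      Visit 12.
    At 2: go right to 27.
      At 27: go left to 9.
        At 9: go left to 19.
          19 is a leaf — visit 19.
        At 9: no right child.
        Visit 9.
      At 27: no right child.
      Visit 27.
    Visit 2.
  At 28: no right child.
  Visit 28.
Visit 8.
Full post-order sequence: 38, 16, 12, 19, 9, 27, 2, 28, 8.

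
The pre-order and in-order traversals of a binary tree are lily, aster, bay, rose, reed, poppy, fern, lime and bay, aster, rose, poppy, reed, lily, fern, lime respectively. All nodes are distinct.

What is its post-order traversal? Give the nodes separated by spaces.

The first element of pre-order is the root; it splits in-order into left and right subtrees.
Root lily: left subtree has 5 nodes {bay, aster, rose, poppy, reed}, right has 2 {fern, lime}.
  Root aster: left subtree has 1 node {bay}, right has 3 {rose, poppy, reed}.
    Root rose: left subtree has 0 nodes { }, right has 2 {poppy, reed}.
      Root reed: left subtree has 1 node {poppy}, right has 0 { }.
  Root fern: left subtree has 0 nodes { }, right has 1 {lime}.

bay poppy reed rose aster lime fern lily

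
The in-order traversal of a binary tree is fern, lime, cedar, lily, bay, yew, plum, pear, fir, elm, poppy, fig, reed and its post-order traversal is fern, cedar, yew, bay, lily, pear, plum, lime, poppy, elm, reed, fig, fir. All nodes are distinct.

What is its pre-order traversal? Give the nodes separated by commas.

The last element of post-order is the root; it splits in-order into left and right subtrees.
Root fir: left subtree has 8 nodes {fern, lime, cedar, lily, bay, yew, plum, pear}, right has 4 {elm, poppy, fig, reed}.
  Root lime: left subtree has 1 node {fern}, right has 6 {cedar, lily, bay, yew, plum, pear}.
    Root plum: left subtree has 4 nodes {cedar, lily, bay, yew}, right has 1 {pear}.
      Root lily: left subtree has 1 node {cedar}, right has 2 {bay, yew}.
        Root bay: left subtree has 0 nodes { }, right has 1 {yew}.
  Root fig: left subtree has 2 nodes {elm, poppy}, right has 1 {reed}.
    Root elm: left subtree has 0 nodes { }, right has 1 {poppy}.

fir, lime, fern, plum, lily, cedar, bay, yew, pear, fig, elm, poppy, reed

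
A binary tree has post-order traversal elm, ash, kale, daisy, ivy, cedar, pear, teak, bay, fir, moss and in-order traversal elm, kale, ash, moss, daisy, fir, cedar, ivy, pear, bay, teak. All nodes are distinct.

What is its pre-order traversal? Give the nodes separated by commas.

The last element of post-order is the root; it splits in-order into left and right subtrees.
Root moss: left subtree has 3 nodes {elm, kale, ash}, right has 7 {daisy, fir, cedar, ivy, pear, bay, teak}.
  Root kale: left subtree has 1 node {elm}, right has 1 {ash}.
  Root fir: left subtree has 1 node {daisy}, right has 5 {cedar, ivy, pear, bay, teak}.
    Root bay: left subtree has 3 nodes {cedar, ivy, pear}, right has 1 {teak}.
      Root pear: left subtree has 2 nodes {cedar, ivy}, right has 0 { }.
        Root cedar: left subtree has 0 nodes { }, right has 1 {ivy}.

moss, kale, elm, ash, fir, daisy, bay, pear, cedar, ivy, teak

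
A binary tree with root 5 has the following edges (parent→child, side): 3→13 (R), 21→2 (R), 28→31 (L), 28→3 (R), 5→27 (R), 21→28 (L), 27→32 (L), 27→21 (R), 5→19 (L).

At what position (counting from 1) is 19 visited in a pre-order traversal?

2

Pre-order visits the node, then its left subtree, then its right subtree.
Visit 5.
At 5: go left to 19.
  19 is a leaf — visit 19.
At 5: go right to 27.
  Visit 27.
  At 27: go left to 32.
    32 is a leaf — visit 32.
  At 27: go right to 21.
    Visit 21.
    At 21: go left to 28.
      Visit 28.
      At 28: go left to 31.
        31 is a leaf — visit 31.
      At 28: go right to 3.
        Visit 3.
        At 3: no left child.
        At 3: go right to 13.
          13 is a leaf — visit 13.
    At 21: go right to 2.
      2 is a leaf — visit 2.
Full pre-order sequence: 5, 19, 27, 32, 21, 28, 31, 3, 13, 2.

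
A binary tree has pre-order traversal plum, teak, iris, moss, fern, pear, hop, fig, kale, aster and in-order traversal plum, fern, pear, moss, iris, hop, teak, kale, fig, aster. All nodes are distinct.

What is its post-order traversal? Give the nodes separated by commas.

pear, fern, moss, hop, iris, kale, aster, fig, teak, plum

The first element of pre-order is the root; it splits in-order into left and right subtrees.
Root plum: left subtree has 0 nodes { }, right has 9 {fern, pear, moss, iris, hop, teak, kale, fig, aster}.
  Root teak: left subtree has 5 nodes {fern, pear, moss, iris, hop}, right has 3 {kale, fig, aster}.
    Root iris: left subtree has 3 nodes {fern, pear, moss}, right has 1 {hop}.
      Root moss: left subtree has 2 nodes {fern, pear}, right has 0 { }.
        Root fern: left subtree has 0 nodes { }, right has 1 {pear}.
    Root fig: left subtree has 1 node {kale}, right has 1 {aster}.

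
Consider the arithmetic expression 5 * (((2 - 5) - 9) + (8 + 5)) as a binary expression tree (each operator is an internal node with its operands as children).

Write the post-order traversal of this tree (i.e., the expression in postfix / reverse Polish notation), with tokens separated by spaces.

Post-order on an expression tree gives postfix notation: for each operator, emit left operand, right operand, then the operator.

5 2 5 - 9 - 8 5 + + *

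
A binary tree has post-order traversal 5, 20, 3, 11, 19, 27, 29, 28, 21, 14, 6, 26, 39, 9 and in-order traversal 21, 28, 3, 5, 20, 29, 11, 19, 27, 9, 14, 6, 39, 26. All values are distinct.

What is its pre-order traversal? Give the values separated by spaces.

The last element of post-order is the root; it splits in-order into left and right subtrees.
Root 9: left subtree has 9 nodes {21, 28, 3, 5, 20, 29, 11, 19, 27}, right has 4 {14, 6, 39, 26}.
  Root 21: left subtree has 0 nodes { }, right has 8 {28, 3, 5, 20, 29, 11, 19, 27}.
    Root 28: left subtree has 0 nodes { }, right has 7 {3, 5, 20, 29, 11, 19, 27}.
      Root 29: left subtree has 3 nodes {3, 5, 20}, right has 3 {11, 19, 27}.
        Root 3: left subtree has 0 nodes { }, right has 2 {5, 20}.
          Root 20: left subtree has 1 node {5}, right has 0 { }.
        Root 27: left subtree has 2 nodes {11, 19}, right has 0 { }.
          Root 19: left subtree has 1 node {11}, right has 0 { }.
  Root 39: left subtree has 2 nodes {14, 6}, right has 1 {26}.
    Root 6: left subtree has 1 node {14}, right has 0 { }.

9 21 28 29 3 20 5 27 19 11 39 6 14 26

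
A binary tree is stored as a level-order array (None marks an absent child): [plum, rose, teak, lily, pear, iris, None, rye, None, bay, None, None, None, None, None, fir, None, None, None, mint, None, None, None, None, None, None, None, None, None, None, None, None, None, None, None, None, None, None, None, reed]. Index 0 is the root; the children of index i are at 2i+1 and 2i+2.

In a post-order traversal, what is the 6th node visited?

bay

Post-order visits the left subtree, then the right subtree, then the node.
At plum: go left to rose.
  At rose: go left to lily.
    At lily: go left to rye.
      At rye: go left to fir.
        fir is a leaf — visit fir.
      At rye: no right child.
      Visit rye.
    At lily: no right child.
    Visit lily.
  At rose: go right to pear.
    At pear: go left to bay.
      At bay: go left to mint.
        At mint: go left to reed.
          reed is a leaf — visit reed.
        At mint: no right child.
        Visit mint.
      At bay: no right child.
      Visit bay.
    At pear: no right child.
    Visit pear.
  Visit rose.
At plum: go right to teak.
  At teak: go left to iris.
    iris is a leaf — visit iris.
  At teak: no right child.
  Visit teak.
Visit plum.
Full post-order sequence: fir, rye, lily, reed, mint, bay, pear, rose, iris, teak, plum.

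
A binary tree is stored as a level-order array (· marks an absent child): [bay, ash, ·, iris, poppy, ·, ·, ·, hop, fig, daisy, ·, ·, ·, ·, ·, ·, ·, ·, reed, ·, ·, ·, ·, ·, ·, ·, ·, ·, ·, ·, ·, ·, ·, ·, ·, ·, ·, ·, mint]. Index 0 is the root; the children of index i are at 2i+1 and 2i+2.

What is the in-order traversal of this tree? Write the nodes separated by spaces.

iris hop ash mint reed fig poppy daisy bay

In-order visits the left subtree, then the node, then the right subtree.
At bay: go left to ash.
  At ash: go left to iris.
    At iris: no left child.
    Visit iris.
    At iris: go right to hop.
      hop is a leaf — visit hop.
  Visit ash.
  At ash: go right to poppy.
    At poppy: go left to fig.
      At fig: go left to reed.
        At reed: go left to mint.
          mint is a leaf — visit mint.
        Visit reed.
        At reed: no right child.
      Visit fig.
      At fig: no right child.
    Visit poppy.
    At poppy: go right to daisy.
      daisy is a leaf — visit daisy.
Visit bay.
At bay: no right child.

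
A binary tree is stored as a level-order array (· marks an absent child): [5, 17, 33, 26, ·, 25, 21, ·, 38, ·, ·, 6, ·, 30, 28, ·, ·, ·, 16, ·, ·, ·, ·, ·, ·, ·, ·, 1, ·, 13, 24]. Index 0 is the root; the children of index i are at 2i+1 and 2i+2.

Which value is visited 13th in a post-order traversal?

33

Post-order visits the left subtree, then the right subtree, then the node.
At 5: go left to 17.
  At 17: go left to 26.
    At 26: no left child.
    At 26: go right to 38.
      At 38: no left child.
      At 38: go right to 16.
        16 is a leaf — visit 16.
      Visit 38.
    Visit 26.
  At 17: no right child.
  Visit 17.
At 5: go right to 33.
  At 33: go left to 25.
    At 25: go left to 6.
      6 is a leaf — visit 6.
    At 25: no right child.
    Visit 25.
  At 33: go right to 21.
    At 21: go left to 30.
      At 30: go left to 1.
        1 is a leaf — visit 1.
      At 30: no right child.
      Visit 30.
    At 21: go right to 28.
      At 28: go left to 13.
        13 is a leaf — visit 13.
      At 28: go right to 24.
        24 is a leaf — visit 24.
      Visit 28.
    Visit 21.
  Visit 33.
Visit 5.
Full post-order sequence: 16, 38, 26, 17, 6, 25, 1, 30, 13, 24, 28, 21, 33, 5.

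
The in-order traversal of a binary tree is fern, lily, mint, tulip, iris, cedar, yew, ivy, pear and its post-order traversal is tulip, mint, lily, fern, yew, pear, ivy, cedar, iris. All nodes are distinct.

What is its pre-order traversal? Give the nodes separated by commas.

The last element of post-order is the root; it splits in-order into left and right subtrees.
Root iris: left subtree has 4 nodes {fern, lily, mint, tulip}, right has 4 {cedar, yew, ivy, pear}.
  Root fern: left subtree has 0 nodes { }, right has 3 {lily, mint, tulip}.
    Root lily: left subtree has 0 nodes { }, right has 2 {mint, tulip}.
      Root mint: left subtree has 0 nodes { }, right has 1 {tulip}.
  Root cedar: left subtree has 0 nodes { }, right has 3 {yew, ivy, pear}.
    Root ivy: left subtree has 1 node {yew}, right has 1 {pear}.

iris, fern, lily, mint, tulip, cedar, ivy, yew, pear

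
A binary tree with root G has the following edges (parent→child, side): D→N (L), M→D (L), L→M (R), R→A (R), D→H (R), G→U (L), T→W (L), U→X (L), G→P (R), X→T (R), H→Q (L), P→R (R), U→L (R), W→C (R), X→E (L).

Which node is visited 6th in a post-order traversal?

N

Post-order visits the left subtree, then the right subtree, then the node.
At G: go left to U.
  At U: go left to X.
    At X: go left to E.
      E is a leaf — visit E.
    At X: go right to T.
      At T: go left to W.
        At W: no left child.
        At W: go right to C.
          C is a leaf — visit C.
        Visit W.
      At T: no right child.
      Visit T.
    Visit X.
  At U: go right to L.
    At L: no left child.
    At L: go right to M.
      At M: go left to D.
        At D: go left to N.
          N is a leaf — visit N.
        At D: go right to H.
          At H: go left to Q.
            Q is a leaf — visit Q.
          At H: no right child.
          Visit H.
        Visit D.
      At M: no right child.
      Visit M.
    Visit L.
  Visit U.
At G: go right to P.
  At P: no left child.
  At P: go right to R.
    At R: no left child.
    At R: go right to A.
      A is a leaf — visit A.
    Visit R.
  Visit P.
Visit G.
Full post-order sequence: E, C, W, T, X, N, Q, H, D, M, L, U, A, R, P, G.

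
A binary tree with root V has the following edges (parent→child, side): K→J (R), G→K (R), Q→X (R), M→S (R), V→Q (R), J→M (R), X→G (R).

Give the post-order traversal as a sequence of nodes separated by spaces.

S M J K G X Q V

Post-order visits the left subtree, then the right subtree, then the node.
At V: no left child.
At V: go right to Q.
  At Q: no left child.
  At Q: go right to X.
    At X: no left child.
    At X: go right to G.
      At G: no left child.
      At G: go right to K.
        At K: no left child.
        At K: go right to J.
          At J: no left child.
          At J: go right to M.
            At M: no left child.
            At M: go right to S.
              S is a leaf — visit S.
            Visit M.
          Visit J.
        Visit K.
      Visit G.
    Visit X.
  Visit Q.
Visit V.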